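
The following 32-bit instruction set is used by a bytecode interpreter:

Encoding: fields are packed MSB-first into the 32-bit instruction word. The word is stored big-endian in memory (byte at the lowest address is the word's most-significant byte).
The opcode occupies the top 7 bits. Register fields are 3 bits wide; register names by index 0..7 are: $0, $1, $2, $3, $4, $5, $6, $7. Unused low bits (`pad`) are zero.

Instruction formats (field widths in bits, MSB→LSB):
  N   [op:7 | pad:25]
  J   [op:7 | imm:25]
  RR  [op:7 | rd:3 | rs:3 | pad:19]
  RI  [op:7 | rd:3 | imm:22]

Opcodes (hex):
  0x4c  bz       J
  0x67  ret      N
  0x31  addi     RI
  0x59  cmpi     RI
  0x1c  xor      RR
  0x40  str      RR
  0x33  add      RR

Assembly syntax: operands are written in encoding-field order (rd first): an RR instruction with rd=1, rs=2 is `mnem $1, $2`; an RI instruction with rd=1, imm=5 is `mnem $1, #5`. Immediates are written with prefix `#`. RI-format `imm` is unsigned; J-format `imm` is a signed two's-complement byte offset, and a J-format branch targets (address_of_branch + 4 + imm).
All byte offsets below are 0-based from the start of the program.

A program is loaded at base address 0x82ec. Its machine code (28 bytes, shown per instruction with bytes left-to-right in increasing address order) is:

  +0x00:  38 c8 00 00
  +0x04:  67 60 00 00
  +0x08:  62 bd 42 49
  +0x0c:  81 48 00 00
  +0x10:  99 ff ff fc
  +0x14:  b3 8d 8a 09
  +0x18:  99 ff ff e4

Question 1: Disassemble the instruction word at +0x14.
@+14  big-endian(b3 8d 8a 09) = 0xb38d8a09
  op=0xb38d8a09>>25=0x59 ⇒ cmpi (RI)
  rd: (w>>22)&0x7=0x6 → $6
  imm: (w>>0)&0x3fffff=0xd8a09 → #887305

cmpi $6, #887305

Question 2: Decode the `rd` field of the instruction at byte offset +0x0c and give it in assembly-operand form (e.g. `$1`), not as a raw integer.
$5

off 0x0c: read 81 48 00 00 as big → 0x81480000
  opcode bits[31:25]=0x40: str/RR
  rd@[24:22]=0x5 ⇒ $5
  rs@[21:19]=0x1 ⇒ $1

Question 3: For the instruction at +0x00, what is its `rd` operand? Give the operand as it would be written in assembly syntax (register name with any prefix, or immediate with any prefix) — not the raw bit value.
off 0x00: read 38 c8 00 00 as big → 0x38c80000
  top 7b → 0x1c → xor [RR]
  [24:22] rd=3 = $3
  [21:19] rs=1 = $1

$3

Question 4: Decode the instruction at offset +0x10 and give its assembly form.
[10] 99 ff ff fc → 0x99fffffc
  top 7b → 0x4c → bz [J]
  imm@[24:0]=0x1fffffc (s25→-4) ⇒ #-4

bz #-4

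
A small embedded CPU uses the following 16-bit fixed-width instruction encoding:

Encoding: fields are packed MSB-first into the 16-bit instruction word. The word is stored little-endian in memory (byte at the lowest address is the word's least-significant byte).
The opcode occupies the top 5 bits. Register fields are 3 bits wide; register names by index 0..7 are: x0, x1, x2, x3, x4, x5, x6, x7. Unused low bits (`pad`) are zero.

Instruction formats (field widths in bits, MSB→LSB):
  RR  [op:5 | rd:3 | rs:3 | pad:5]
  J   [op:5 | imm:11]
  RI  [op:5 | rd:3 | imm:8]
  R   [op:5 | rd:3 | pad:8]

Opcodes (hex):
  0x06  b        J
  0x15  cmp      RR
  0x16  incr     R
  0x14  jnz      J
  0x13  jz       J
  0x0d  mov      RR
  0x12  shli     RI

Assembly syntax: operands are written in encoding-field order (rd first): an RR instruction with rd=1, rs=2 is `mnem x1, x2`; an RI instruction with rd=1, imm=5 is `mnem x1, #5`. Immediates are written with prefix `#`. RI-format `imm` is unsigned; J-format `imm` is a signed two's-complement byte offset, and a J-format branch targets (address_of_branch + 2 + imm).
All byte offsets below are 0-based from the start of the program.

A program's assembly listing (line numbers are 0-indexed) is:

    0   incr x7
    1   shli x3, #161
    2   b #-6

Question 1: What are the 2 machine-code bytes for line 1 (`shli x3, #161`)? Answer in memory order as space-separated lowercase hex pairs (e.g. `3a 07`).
a1 93

line 1 (shli): pack op=0x12:5|rd=3:3|imm=161:8 = 0x93a1; little→ a1 93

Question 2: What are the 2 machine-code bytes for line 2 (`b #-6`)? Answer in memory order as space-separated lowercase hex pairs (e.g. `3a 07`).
L2: b op=0x6:5|imm=-6:11 ⇒ 0x37fa ⇒ little fa 37

fa 37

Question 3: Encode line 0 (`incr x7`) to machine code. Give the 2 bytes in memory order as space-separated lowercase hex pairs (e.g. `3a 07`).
00 b7

line 0 (incr): pack op=0x16:5|rd=7:3|pad=0:8 = 0xb700; little→ 00 b7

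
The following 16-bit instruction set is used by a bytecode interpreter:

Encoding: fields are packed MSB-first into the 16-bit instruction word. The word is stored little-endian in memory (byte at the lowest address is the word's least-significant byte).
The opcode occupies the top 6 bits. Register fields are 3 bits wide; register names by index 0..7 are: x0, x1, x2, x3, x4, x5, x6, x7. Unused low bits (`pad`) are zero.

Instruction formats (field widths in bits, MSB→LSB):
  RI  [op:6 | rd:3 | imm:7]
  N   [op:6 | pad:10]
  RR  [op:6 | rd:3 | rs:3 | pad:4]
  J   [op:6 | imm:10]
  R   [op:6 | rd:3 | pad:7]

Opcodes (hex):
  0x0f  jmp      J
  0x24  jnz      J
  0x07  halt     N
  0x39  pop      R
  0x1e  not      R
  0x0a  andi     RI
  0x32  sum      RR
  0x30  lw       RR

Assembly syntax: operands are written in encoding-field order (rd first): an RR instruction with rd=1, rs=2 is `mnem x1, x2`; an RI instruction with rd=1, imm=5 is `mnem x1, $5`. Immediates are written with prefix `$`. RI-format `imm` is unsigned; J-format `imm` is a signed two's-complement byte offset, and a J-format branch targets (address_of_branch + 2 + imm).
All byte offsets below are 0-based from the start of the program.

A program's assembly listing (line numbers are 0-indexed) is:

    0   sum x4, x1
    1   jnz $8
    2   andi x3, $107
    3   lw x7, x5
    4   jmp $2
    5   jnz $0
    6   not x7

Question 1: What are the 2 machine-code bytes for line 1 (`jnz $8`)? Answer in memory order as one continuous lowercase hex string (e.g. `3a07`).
0890

line 1 (jnz): pack op=0x24:6|imm=8:10 = 0x9008; little→ 08 90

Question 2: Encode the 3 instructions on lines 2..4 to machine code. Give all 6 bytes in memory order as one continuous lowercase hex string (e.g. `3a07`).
line 2 (andi): pack op=0xa:6|rd=3:3|imm=107:7 = 0x29eb; little→ eb 29
line 3 (lw): pack op=0x30:6|rd=7:3|rs=5:3|pad=0:4 = 0xc3d0; little→ d0 c3
line 4 (jmp): pack op=0xf:6|imm=2:10 = 0x3c02; little→ 02 3c

eb29d0c3023c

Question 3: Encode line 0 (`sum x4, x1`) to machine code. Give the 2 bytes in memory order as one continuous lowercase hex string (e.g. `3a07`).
L0: sum op=0x32:6|rd=4:3|rs=1:3|pad=0:4 ⇒ 0xca10 ⇒ little 10 ca

10ca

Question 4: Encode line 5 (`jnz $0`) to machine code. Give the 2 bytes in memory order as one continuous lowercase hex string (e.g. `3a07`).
L5: jnz op=0x24:6|imm=0:10 ⇒ 0x9000 ⇒ little 00 90

0090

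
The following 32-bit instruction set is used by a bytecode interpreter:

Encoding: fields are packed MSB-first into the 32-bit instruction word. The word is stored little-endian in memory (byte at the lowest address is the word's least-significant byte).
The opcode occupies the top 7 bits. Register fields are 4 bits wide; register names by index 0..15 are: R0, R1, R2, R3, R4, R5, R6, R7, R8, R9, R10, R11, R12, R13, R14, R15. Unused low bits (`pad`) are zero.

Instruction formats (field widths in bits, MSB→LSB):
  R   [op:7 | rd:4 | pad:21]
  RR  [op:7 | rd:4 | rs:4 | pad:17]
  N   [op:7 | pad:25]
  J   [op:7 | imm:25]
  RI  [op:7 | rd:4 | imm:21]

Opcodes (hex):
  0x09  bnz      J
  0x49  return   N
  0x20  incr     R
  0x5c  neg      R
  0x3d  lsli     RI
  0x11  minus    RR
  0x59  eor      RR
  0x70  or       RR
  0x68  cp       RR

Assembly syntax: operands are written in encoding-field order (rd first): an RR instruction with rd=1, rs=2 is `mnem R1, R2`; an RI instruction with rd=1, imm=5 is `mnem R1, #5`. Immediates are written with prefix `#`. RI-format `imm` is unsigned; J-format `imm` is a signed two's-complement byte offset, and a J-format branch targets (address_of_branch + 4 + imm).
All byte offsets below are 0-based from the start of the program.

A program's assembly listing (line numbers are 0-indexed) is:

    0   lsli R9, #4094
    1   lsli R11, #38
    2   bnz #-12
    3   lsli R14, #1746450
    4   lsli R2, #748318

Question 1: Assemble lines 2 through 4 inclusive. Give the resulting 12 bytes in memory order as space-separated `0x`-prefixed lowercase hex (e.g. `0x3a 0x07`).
2. bnz fields op=0x9:7|imm=-12:25 → word 13fffff4h → f4 ff ff 13
3. lsli fields op=0x3d:7|rd=14:4|imm=1746450:21 → word 7bdaa612h → 12 a6 da 7b
4. lsli fields op=0x3d:7|rd=2:4|imm=748318:21 → word 7a4b6b1eh → 1e 6b 4b 7a

0xf4 0xff 0xff 0x13 0x12 0xa6 0xda 0x7b 0x1e 0x6b 0x4b 0x7a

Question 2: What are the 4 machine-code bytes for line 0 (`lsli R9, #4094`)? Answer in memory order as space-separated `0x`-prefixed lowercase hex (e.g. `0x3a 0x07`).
0xfe 0x0f 0x20 0x7b

0. lsli fields op=0x3d:7|rd=9:4|imm=4094:21 → word 7b200ffeh → fe 0f 20 7b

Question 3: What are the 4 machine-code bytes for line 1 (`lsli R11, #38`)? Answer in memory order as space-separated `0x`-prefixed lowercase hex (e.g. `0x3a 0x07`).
0x26 0x00 0x60 0x7b

1. lsli fields op=0x3d:7|rd=11:4|imm=38:21 → word 7b600026h → 26 00 60 7b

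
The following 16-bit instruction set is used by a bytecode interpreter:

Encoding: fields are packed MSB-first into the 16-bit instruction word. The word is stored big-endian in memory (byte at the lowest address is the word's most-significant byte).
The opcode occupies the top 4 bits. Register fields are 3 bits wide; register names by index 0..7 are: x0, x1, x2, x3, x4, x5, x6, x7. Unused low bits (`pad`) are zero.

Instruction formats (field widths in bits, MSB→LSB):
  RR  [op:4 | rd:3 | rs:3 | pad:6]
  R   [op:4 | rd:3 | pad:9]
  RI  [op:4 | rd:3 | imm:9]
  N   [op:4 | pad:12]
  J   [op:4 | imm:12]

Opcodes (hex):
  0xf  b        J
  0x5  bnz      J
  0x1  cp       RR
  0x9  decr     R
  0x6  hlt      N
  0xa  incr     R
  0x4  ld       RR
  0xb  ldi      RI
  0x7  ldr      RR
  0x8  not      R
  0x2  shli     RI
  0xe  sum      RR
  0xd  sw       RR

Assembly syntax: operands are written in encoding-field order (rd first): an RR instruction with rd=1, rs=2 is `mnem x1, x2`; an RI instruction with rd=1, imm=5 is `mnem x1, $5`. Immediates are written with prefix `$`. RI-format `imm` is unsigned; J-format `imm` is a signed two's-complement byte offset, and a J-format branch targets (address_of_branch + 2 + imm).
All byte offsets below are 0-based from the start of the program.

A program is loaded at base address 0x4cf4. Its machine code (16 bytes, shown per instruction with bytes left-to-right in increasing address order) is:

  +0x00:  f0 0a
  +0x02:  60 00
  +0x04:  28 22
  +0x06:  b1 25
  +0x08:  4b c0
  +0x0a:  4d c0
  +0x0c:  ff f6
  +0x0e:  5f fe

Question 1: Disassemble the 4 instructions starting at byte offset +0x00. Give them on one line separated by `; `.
+0x00: f0 0a ⇒ word 0xf00a (big)
  op=0xf00a>>12=0xf ⇒ b (J)
  [11:0] imm=10 = $10
+0x02: 60 00 ⇒ word 0x6000 (big)
  op=0x6000>>12=0x6 ⇒ hlt (N)
+0x04: 28 22 ⇒ word 0x2822 (big)
  op=0x2822>>12=0x2 ⇒ shli (RI)
  [11:9] rd=4 = x4
  [8:0] imm=34 = $34
+0x06: b1 25 ⇒ word 0xb125 (big)
  op=0xb125>>12=0xb ⇒ ldi (RI)
  [11:9] rd=0 = x0
  [8:0] imm=293 = $293

b $10; hlt; shli x4, $34; ldi x0, $293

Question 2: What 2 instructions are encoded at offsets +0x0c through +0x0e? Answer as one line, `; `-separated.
b $-10; bnz $-2

[0c] ff f6 → 0xfff6
  opcode bits[15:12]=0xf: b/J
  imm@[11:0]=0xff6 (s12→-10) ⇒ $-10
[0e] 5f fe → 0x5ffe
  opcode bits[15:12]=0x5: bnz/J
  imm@[11:0]=0xffe (s12→-2) ⇒ $-2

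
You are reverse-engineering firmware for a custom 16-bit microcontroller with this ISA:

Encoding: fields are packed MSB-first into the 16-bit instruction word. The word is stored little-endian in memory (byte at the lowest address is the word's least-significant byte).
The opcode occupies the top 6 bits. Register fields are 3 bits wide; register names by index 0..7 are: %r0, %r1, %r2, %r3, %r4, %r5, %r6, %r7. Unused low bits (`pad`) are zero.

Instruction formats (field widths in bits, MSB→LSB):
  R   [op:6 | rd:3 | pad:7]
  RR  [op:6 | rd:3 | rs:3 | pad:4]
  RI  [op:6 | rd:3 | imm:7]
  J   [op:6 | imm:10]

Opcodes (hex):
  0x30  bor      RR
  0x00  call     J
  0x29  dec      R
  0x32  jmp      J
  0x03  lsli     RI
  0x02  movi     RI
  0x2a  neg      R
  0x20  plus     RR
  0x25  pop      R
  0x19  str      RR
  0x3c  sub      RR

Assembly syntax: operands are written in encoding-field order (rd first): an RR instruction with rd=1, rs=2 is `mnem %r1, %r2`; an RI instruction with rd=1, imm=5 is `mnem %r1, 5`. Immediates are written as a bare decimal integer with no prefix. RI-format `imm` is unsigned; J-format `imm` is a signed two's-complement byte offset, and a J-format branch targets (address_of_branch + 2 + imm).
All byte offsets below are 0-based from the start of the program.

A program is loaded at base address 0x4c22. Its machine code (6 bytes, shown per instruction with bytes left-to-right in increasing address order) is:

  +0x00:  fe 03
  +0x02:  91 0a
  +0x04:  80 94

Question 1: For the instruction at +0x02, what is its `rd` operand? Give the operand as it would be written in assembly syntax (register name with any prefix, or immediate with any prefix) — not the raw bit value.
+0x02: 91 0a ⇒ word 0x0a91 (little)
  top 6b → 0x2 → movi [RI]
  rd: (w>>7)&0x7=0x5 → %r5
  imm: (w>>0)&0x7f=0x11 → 17

%r5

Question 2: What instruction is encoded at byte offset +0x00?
[00] fe 03 → 0x03fe
  top 6b → 0x0 → call [J]
  [9:0] imm=1022 (s10→-2) = -2

call -2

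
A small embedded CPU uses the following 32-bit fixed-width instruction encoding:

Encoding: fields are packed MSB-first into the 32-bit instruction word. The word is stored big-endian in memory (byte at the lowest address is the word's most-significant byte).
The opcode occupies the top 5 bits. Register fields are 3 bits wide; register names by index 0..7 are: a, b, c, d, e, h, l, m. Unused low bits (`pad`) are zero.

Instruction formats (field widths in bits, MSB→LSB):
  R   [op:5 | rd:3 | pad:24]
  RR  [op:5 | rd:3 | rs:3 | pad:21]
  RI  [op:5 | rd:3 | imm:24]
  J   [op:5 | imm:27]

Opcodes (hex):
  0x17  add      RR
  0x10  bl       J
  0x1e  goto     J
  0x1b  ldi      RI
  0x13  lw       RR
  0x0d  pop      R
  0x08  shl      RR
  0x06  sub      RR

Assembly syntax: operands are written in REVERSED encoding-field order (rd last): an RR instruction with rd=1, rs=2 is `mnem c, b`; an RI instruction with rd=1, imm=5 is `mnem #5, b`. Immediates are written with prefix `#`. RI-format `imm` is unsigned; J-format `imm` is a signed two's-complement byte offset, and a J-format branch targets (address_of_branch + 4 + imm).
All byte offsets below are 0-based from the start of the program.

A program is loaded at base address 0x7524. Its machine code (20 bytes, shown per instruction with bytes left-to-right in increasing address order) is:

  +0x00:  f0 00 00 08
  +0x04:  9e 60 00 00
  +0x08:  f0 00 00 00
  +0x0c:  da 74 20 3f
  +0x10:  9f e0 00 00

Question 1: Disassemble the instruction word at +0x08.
off 0x08: read f0 00 00 00 as big → 0xf0000000
  opcode bits[31:27]=0x1e: goto/J
  imm: (w>>0)&0x7ffffff=0x0 → #0

goto #0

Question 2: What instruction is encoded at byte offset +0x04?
+0x04: 9e 60 00 00 ⇒ word 0x9e600000 (big)
  top 5b → 0x13 → lw [RR]
  rd@[26:24]=0x6 ⇒ l
  rs@[23:21]=0x3 ⇒ d

lw d, l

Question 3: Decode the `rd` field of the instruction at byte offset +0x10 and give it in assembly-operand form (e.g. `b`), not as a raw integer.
off 0x10: read 9f e0 00 00 as big → 0x9fe00000
  opcode bits[31:27]=0x13: lw/RR
  [26:24] rd=7 = m
  [23:21] rs=7 = m

m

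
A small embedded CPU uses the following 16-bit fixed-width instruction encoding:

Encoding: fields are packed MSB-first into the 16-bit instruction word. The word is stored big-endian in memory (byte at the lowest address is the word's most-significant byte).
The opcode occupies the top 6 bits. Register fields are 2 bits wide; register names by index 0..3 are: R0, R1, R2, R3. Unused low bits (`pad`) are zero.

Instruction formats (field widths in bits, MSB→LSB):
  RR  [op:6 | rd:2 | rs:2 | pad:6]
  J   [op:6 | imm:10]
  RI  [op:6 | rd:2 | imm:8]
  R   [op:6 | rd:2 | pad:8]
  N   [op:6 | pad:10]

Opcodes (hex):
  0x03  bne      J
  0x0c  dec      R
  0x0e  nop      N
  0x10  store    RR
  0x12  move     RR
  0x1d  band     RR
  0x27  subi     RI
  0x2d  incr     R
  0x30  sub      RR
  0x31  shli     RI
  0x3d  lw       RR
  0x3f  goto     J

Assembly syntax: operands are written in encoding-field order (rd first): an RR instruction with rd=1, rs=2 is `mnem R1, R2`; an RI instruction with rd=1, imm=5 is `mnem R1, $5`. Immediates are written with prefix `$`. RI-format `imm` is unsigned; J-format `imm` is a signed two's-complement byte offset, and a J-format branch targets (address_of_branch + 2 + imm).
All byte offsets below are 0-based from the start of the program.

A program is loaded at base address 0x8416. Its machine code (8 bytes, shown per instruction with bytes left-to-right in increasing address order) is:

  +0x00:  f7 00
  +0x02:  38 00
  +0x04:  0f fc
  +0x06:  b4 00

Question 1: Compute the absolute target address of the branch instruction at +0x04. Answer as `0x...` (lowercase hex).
off 0x04: read 0f fc as big → 0x0ffc
  top 6b → 0x3 → bne [J]
  imm@[9:0]=0x3fc (s10→-4) ⇒ $-4
  target = base 0x8416 + off 0x04 + 2 + imm -4 = 0x8418

0x8418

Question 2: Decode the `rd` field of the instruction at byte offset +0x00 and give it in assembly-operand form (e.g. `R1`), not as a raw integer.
R3

+0x00: f7 00 ⇒ word 0xf700 (big)
  opcode bits[15:10]=0x3d: lw/RR
  rd: (w>>8)&0x3=0x3 → R3
  rs: (w>>6)&0x3=0x0 → R0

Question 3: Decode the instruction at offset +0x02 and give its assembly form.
nop

off 0x02: read 38 00 as big → 0x3800
  opcode bits[15:10]=0xe: nop/N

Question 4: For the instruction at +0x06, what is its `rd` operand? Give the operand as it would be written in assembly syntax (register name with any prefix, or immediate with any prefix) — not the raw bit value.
+0x06: b4 00 ⇒ word 0xb400 (big)
  top 6b → 0x2d → incr [R]
  [9:8] rd=0 = R0

R0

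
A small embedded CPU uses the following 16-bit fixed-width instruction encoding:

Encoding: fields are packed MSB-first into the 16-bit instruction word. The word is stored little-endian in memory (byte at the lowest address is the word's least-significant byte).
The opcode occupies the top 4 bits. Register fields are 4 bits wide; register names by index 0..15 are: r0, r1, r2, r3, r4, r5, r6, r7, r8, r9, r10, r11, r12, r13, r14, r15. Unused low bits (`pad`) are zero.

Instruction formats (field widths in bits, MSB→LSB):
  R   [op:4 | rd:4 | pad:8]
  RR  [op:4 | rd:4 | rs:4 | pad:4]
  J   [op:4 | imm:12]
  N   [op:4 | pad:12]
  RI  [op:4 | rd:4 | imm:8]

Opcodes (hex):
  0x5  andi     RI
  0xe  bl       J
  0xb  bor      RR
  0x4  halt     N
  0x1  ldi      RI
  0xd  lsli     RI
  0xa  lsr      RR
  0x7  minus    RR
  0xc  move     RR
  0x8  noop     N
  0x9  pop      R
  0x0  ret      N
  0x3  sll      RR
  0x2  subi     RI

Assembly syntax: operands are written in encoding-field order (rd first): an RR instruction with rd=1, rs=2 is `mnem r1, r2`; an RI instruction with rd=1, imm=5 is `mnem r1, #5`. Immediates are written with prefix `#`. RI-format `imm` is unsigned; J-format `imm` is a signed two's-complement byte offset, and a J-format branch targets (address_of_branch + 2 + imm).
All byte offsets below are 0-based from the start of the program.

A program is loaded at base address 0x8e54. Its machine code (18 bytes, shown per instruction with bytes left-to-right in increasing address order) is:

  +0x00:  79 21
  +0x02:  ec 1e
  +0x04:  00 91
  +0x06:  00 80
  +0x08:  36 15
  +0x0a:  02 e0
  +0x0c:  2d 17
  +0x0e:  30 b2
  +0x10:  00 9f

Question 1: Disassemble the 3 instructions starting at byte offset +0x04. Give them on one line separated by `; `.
[04] 00 91 → 0x9100
  op=0x9100>>12=0x9 ⇒ pop (R)
  rd: (w>>8)&0xf=0x1 → r1
[06] 00 80 → 0x8000
  op=0x8000>>12=0x8 ⇒ noop (N)
[08] 36 15 → 0x1536
  op=0x1536>>12=0x1 ⇒ ldi (RI)
  rd: (w>>8)&0xf=0x5 → r5
  imm: (w>>0)&0xff=0x36 → #54

pop r1; noop; ldi r5, #54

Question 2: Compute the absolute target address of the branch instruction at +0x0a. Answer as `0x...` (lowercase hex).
0x8e62

+0x0a: 02 e0 ⇒ word 0xe002 (little)
  op=0xe002>>12=0xe ⇒ bl (J)
  [11:0] imm=2 = #2
  target = base 0x8e54 + off 0x0a + 2 + imm 2 = 0x8e62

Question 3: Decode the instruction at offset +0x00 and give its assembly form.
subi r1, #121

@+00  little-endian(79 21) = 0x2179
  top 4b → 0x2 → subi [RI]
  rd@[11:8]=0x1 ⇒ r1
  imm@[7:0]=0x79 ⇒ #121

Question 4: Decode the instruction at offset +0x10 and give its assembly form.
[10] 00 9f → 0x9f00
  top 4b → 0x9 → pop [R]
  rd: (w>>8)&0xf=0xf → r15

pop r15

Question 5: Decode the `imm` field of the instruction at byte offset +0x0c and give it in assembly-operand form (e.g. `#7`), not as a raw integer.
[0c] 2d 17 → 0x172d
  opcode bits[15:12]=0x1: ldi/RI
  rd: (w>>8)&0xf=0x7 → r7
  imm: (w>>0)&0xff=0x2d → #45

#45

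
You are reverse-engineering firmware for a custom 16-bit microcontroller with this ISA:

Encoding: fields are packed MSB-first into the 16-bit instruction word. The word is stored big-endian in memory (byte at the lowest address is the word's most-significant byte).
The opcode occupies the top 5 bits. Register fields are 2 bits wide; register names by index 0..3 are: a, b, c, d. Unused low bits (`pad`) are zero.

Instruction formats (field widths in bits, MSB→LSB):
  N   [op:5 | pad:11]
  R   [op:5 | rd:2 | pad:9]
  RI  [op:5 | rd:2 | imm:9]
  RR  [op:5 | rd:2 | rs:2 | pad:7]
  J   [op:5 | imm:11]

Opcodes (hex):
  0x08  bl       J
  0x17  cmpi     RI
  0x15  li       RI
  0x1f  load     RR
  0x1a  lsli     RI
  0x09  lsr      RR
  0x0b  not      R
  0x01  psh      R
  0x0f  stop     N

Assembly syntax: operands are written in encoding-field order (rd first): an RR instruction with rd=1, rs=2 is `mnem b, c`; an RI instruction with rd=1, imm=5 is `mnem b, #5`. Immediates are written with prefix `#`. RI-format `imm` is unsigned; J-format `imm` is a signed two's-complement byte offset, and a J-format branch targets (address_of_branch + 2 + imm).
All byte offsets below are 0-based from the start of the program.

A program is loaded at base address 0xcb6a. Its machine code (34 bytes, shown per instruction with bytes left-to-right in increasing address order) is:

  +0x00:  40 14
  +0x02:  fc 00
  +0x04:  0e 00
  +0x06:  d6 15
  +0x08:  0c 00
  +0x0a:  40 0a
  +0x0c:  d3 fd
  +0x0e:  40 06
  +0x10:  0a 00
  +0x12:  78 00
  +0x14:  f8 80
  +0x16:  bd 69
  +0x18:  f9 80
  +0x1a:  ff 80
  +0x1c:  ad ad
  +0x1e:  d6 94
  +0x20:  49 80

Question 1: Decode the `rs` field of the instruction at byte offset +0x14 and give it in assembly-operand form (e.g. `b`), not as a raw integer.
off 0x14: read f8 80 as big → 0xf880
  op=0xf880>>11=0x1f ⇒ load (RR)
  rd: (w>>9)&0x3=0x0 → a
  rs: (w>>7)&0x3=0x1 → b

b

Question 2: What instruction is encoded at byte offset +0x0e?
bl #6

+0x0e: 40 06 ⇒ word 0x4006 (big)
  opcode bits[15:11]=0x8: bl/J
  [10:0] imm=6 = #6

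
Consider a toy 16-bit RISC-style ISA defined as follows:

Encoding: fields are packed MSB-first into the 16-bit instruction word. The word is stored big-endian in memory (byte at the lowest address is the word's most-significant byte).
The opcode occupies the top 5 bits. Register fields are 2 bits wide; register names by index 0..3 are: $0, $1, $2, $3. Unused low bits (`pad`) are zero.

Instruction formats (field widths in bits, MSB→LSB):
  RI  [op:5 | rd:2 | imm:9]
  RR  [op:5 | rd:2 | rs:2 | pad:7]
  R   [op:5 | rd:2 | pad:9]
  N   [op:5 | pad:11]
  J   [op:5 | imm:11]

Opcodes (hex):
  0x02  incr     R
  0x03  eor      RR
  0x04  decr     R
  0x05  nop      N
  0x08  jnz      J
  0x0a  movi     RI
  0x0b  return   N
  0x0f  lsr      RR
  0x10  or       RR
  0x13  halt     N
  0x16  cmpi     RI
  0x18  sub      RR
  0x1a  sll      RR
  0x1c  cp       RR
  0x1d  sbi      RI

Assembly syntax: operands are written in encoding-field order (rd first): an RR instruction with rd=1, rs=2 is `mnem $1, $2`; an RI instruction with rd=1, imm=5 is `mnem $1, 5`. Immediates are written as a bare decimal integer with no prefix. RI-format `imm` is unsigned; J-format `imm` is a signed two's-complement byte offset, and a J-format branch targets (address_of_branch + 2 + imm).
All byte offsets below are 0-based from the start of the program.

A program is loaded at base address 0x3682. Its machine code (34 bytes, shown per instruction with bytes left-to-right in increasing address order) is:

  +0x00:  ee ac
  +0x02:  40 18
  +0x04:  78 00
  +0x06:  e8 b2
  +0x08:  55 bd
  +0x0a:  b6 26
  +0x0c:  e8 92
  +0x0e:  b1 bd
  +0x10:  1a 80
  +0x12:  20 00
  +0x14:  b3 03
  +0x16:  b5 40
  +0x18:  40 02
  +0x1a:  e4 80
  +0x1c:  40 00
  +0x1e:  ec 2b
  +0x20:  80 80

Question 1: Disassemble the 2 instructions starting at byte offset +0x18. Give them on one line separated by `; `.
[18] 40 02 → 0x4002
  top 5b → 0x8 → jnz [J]
  [10:0] imm=2 = 2
[1a] e4 80 → 0xe480
  top 5b → 0x1c → cp [RR]
  [10:9] rd=2 = $2
  [8:7] rs=1 = $1

jnz 2; cp $2, $1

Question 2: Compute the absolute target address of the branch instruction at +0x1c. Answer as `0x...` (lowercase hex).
0x36a0

+0x1c: 40 00 ⇒ word 0x4000 (big)
  top 5b → 0x8 → jnz [J]
  imm: (w>>0)&0x7ff=0x0 → 0
  target = base 0x3682 + off 0x1c + 2 + imm 0 = 0x36a0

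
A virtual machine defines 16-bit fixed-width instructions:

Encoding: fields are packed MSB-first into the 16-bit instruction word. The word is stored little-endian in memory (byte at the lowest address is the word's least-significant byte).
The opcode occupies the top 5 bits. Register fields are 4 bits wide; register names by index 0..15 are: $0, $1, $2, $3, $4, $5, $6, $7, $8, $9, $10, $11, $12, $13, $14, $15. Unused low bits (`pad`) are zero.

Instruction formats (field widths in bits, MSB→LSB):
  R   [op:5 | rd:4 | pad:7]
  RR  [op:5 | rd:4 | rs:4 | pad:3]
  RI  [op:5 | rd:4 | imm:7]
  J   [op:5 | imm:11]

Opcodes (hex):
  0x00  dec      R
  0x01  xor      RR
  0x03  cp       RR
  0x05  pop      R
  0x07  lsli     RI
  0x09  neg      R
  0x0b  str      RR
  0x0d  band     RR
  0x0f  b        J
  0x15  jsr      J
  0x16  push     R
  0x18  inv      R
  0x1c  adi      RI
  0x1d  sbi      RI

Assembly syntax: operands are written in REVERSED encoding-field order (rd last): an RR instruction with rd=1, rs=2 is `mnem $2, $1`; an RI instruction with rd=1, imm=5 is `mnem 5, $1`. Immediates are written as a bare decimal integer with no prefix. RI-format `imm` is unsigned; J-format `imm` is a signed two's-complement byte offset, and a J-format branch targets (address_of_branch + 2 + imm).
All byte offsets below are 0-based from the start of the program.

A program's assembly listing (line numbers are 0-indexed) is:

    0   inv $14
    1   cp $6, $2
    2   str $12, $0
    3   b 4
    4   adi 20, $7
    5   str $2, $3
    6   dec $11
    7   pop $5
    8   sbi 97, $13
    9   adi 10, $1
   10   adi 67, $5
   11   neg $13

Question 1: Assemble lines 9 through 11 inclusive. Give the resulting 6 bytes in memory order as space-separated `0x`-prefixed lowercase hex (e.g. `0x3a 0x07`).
0x8a 0xe0 0xc3 0xe2 0x80 0x4e

L9: adi op=0x1c:5|rd=1:4|imm=10:7 ⇒ 0xe08a ⇒ little 8a e0
L10: adi op=0x1c:5|rd=5:4|imm=67:7 ⇒ 0xe2c3 ⇒ little c3 e2
L11: neg op=0x9:5|rd=13:4|pad=0:7 ⇒ 0x4e80 ⇒ little 80 4e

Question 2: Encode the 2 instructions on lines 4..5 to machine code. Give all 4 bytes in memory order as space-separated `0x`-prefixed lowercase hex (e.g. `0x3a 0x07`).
line 4 (adi): pack op=0x1c:5|rd=7:4|imm=20:7 = 0xe394; little→ 94 e3
line 5 (str): pack op=0xb:5|rd=3:4|rs=2:4|pad=0:3 = 0x5990; little→ 90 59

0x94 0xe3 0x90 0x59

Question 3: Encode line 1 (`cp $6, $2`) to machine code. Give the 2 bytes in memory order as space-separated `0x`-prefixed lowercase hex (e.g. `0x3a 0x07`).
0x30 0x19

line 1 (cp): pack op=0x3:5|rd=2:4|rs=6:4|pad=0:3 = 0x1930; little→ 30 19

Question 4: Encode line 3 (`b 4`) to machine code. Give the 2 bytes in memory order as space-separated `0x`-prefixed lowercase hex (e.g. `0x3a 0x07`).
0x04 0x78

line 3 (b): pack op=0xf:5|imm=4:11 = 0x7804; little→ 04 78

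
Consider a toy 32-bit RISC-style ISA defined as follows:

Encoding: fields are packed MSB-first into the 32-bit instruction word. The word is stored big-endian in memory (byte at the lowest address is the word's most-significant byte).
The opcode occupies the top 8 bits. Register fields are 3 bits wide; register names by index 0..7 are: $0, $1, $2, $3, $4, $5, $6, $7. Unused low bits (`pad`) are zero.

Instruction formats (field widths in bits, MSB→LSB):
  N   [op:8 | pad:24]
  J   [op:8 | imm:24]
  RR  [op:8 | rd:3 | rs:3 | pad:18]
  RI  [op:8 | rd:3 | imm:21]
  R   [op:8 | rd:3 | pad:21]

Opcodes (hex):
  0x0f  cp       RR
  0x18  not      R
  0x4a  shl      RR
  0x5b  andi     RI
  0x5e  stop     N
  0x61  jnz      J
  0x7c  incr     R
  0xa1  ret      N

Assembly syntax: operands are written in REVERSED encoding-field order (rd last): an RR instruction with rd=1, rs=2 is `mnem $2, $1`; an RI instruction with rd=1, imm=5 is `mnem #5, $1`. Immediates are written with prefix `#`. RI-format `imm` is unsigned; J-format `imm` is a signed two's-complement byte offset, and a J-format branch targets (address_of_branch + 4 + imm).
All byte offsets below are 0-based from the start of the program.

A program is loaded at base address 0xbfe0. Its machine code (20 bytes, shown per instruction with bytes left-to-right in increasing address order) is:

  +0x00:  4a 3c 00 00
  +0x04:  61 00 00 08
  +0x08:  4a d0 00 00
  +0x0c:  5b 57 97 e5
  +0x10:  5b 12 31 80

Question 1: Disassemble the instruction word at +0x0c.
[0c] 5b 57 97 e5 → 0x5b5797e5
  opcode bits[31:24]=0x5b: andi/RI
  [23:21] rd=2 = $2
  [20:0] imm=1546213 = #1546213

andi #1546213, $2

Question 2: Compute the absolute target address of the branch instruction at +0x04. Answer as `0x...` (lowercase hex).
@+04  big-endian(61 00 00 08) = 0x61000008
  opcode bits[31:24]=0x61: jnz/J
  imm@[23:0]=0x8 ⇒ #8
  target = base 0xbfe0 + off 0x04 + 4 + imm 8 = 0xbff0

0xbff0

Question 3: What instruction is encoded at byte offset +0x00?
[00] 4a 3c 00 00 → 0x4a3c0000
  top 8b → 0x4a → shl [RR]
  rd@[23:21]=0x1 ⇒ $1
  rs@[20:18]=0x7 ⇒ $7

shl $7, $1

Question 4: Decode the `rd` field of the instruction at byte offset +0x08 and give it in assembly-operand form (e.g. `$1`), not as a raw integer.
[08] 4a d0 00 00 → 0x4ad00000
  top 8b → 0x4a → shl [RR]
  rd@[23:21]=0x6 ⇒ $6
  rs@[20:18]=0x4 ⇒ $4

$6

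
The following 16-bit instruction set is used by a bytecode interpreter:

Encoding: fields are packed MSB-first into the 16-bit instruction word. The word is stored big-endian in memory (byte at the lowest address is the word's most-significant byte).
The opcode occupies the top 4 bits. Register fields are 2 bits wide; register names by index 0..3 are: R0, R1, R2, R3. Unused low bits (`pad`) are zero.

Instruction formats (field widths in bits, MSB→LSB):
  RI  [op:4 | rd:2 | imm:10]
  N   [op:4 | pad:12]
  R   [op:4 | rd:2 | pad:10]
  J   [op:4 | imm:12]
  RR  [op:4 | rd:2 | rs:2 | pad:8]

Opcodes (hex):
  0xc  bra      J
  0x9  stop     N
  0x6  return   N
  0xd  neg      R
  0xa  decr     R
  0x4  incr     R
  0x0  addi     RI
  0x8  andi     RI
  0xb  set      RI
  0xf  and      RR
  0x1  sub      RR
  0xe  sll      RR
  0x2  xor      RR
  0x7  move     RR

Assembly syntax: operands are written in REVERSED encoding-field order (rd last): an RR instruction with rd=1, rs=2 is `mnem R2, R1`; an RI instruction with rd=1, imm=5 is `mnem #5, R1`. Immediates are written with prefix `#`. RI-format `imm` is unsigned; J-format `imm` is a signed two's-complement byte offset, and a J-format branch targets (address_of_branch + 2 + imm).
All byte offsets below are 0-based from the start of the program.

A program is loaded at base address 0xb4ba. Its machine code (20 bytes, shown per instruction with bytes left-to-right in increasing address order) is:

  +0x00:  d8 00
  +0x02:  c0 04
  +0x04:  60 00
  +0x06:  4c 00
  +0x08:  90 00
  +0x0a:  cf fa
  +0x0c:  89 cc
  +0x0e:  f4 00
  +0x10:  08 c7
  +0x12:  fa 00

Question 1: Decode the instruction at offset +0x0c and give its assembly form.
andi #460, R2

@+0c  big-endian(89 cc) = 0x89cc
  top 4b → 0x8 → andi [RI]
  [11:10] rd=2 = R2
  [9:0] imm=460 = #460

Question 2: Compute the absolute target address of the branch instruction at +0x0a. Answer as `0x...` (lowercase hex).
0xb4c0

[0a] cf fa → 0xcffa
  op=0xcffa>>12=0xc ⇒ bra (J)
  imm: (w>>0)&0xfff=0xffa (s12→-6) → #-6
  target = base 0xb4ba + off 0x0a + 2 + imm -6 = 0xb4c0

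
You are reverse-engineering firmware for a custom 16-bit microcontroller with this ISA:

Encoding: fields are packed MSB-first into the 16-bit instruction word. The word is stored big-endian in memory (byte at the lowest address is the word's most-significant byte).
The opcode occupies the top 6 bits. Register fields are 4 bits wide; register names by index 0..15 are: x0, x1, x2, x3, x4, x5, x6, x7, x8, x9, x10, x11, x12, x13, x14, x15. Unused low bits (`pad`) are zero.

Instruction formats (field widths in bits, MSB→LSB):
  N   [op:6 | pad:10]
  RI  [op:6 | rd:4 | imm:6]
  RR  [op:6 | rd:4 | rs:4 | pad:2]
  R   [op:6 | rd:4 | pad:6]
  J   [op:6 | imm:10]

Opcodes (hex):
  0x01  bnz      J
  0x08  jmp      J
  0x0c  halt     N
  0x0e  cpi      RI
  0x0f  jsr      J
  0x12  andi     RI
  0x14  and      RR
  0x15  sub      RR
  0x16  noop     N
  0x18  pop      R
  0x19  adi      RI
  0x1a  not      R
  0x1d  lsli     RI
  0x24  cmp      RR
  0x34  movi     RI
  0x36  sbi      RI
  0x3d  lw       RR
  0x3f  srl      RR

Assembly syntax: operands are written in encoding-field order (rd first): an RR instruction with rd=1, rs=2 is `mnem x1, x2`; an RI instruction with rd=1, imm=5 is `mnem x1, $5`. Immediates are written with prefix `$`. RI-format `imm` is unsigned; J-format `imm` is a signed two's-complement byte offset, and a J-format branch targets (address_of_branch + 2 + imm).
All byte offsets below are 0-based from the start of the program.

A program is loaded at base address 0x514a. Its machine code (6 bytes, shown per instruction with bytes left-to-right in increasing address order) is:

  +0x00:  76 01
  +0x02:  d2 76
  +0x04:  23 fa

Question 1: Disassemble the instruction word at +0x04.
jmp $-6

+0x04: 23 fa ⇒ word 0x23fa (big)
  top 6b → 0x8 → jmp [J]
  imm: (w>>0)&0x3ff=0x3fa (s10→-6) → $-6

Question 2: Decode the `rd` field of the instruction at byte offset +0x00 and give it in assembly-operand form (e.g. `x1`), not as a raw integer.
x8

off 0x00: read 76 01 as big → 0x7601
  opcode bits[15:10]=0x1d: lsli/RI
  rd@[9:6]=0x8 ⇒ x8
  imm@[5:0]=0x1 ⇒ $1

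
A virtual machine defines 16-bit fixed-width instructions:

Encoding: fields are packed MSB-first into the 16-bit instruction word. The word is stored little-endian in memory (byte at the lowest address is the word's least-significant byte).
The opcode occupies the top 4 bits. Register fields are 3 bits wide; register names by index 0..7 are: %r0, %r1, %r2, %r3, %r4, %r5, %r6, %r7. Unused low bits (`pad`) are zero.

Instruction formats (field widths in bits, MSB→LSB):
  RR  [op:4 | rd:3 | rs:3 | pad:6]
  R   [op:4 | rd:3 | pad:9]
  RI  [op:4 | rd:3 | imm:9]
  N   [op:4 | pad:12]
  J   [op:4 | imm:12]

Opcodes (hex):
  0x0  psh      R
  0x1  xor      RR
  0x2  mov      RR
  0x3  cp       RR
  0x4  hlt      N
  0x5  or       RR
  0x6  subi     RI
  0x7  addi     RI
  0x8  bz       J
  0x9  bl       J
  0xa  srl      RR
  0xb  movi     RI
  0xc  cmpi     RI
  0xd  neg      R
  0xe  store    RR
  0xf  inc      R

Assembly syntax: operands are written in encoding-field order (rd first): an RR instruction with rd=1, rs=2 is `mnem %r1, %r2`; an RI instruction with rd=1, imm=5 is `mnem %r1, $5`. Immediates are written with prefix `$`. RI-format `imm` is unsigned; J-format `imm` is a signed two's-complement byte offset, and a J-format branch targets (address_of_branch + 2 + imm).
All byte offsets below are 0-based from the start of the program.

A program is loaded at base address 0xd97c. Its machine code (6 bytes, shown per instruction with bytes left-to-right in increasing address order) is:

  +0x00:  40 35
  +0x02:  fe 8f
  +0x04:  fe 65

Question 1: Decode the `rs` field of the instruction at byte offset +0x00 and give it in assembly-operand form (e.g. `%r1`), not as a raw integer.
%r5

off 0x00: read 40 35 as little → 0x3540
  top 4b → 0x3 → cp [RR]
  rd@[11:9]=0x2 ⇒ %r2
  rs@[8:6]=0x5 ⇒ %r5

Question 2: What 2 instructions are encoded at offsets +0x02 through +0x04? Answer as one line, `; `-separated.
off 0x02: read fe 8f as little → 0x8ffe
  top 4b → 0x8 → bz [J]
  [11:0] imm=4094 (s12→-2) = $-2
off 0x04: read fe 65 as little → 0x65fe
  top 4b → 0x6 → subi [RI]
  [11:9] rd=2 = %r2
  [8:0] imm=510 = $510

bz $-2; subi %r2, $510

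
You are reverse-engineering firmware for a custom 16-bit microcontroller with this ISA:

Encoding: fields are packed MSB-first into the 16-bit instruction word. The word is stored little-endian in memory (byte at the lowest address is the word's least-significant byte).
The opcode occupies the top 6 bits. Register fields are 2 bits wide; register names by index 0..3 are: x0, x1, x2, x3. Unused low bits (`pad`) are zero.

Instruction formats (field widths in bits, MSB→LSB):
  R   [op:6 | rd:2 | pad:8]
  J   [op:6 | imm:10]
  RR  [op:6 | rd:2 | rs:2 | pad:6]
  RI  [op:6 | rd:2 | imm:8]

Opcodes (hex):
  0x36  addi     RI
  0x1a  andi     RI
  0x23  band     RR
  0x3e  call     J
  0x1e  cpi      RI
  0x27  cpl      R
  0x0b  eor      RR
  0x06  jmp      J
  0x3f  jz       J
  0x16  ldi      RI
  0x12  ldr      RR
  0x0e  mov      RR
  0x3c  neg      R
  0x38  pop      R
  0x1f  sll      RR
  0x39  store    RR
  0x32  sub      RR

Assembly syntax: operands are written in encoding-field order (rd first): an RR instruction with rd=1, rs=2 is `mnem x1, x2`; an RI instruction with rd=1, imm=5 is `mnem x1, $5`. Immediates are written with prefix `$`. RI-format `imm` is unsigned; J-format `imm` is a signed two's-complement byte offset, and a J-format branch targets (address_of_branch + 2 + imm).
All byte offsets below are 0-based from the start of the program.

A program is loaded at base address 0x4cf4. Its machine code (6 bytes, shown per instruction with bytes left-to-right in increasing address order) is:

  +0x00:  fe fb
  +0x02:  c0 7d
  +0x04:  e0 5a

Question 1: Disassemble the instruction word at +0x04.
off 0x04: read e0 5a as little → 0x5ae0
  opcode bits[15:10]=0x16: ldi/RI
  [9:8] rd=2 = x2
  [7:0] imm=224 = $224

ldi x2, $224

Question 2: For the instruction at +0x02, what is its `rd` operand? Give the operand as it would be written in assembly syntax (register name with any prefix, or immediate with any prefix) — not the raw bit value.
off 0x02: read c0 7d as little → 0x7dc0
  top 6b → 0x1f → sll [RR]
  rd@[9:8]=0x1 ⇒ x1
  rs@[7:6]=0x3 ⇒ x3

x1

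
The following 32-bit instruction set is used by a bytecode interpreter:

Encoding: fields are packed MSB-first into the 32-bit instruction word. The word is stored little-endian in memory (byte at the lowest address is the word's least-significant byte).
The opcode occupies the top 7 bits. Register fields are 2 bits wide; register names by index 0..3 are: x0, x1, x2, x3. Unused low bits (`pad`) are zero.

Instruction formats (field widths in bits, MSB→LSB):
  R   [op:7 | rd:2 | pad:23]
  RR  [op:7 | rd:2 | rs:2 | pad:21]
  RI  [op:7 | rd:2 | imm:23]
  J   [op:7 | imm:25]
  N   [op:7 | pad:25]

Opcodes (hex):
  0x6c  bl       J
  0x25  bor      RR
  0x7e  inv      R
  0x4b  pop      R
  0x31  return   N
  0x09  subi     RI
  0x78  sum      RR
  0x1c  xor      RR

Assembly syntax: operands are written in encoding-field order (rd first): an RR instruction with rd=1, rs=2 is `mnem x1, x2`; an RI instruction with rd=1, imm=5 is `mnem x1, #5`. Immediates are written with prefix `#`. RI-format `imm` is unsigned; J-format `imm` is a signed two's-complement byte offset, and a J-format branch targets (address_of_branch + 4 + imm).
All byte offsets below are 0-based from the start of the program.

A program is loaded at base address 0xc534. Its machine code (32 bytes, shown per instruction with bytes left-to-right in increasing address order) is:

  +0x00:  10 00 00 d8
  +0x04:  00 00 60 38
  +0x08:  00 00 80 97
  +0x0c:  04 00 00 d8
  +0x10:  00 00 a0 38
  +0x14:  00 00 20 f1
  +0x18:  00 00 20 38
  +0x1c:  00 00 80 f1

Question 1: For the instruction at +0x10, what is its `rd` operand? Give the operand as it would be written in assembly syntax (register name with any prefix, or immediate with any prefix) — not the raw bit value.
x1

@+10  little-endian(00 00 a0 38) = 0x38a00000
  op=0x38a00000>>25=0x1c ⇒ xor (RR)
  rd@[24:23]=0x1 ⇒ x1
  rs@[22:21]=0x1 ⇒ x1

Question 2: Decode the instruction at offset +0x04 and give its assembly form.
xor x0, x3

off 0x04: read 00 00 60 38 as little → 0x38600000
  opcode bits[31:25]=0x1c: xor/RR
  rd: (w>>23)&0x3=0x0 → x0
  rs: (w>>21)&0x3=0x3 → x3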